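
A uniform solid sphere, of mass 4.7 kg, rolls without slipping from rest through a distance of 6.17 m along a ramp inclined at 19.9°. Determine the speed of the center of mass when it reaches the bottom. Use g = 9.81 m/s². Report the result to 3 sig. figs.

With I = (2/5)MR², the ratio k = I/(MR²) is 0.4.
Since it rolls without slipping, ω = v/R and KE = ½Mv² + ½Iω² = ½(1+k)Mv² = (7/10)Mv².
The vertical drop is h = L sinθ = 6.17 × sin19.9° = 2.1 m.
Setting Mgh = (7/10)Mv² gives v = √(2gh/(1+k)) = √(2·9.81·2.1/1.4) ≈ 5.43 m/s.

v ≈ 5.43 m/s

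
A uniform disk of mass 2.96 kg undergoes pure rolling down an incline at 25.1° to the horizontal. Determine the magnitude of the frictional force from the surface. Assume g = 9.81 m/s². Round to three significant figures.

f ≈ 4.11 N

The moment of inertia is (1/2)MR², giving k ≡ I/(MR²) = 0.5.
Translational: Mg sinθ − f = Ma. Rotational about the CM: fR = Iα = kMRa, so f = kMa.
Combining, a = g sinθ/(1+k) and f = kMa = kMg sinθ/(1+k).
f = 0.5 × 2.96 × 9.81 × sin25.1° / 1.5 ≈ 4.11 N.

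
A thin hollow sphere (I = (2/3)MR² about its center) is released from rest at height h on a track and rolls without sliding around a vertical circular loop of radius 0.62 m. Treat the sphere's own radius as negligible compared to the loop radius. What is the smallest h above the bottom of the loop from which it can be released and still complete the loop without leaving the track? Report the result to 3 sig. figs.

h_min ≈ 1.76 m

Here I = (2/3)MR², so the shape factor k = I/(MR²) = 2/3.
At the top of the loop, the minimum-contact condition is Mg = Mv_top²/r, so v_top² = gr.
With ω = v/R, the kinetic energy at speed v is ½(1+k)Mv² = (5/6)Mv².
Energy conservation from release (height h) to the top (height 2r): Mgh = Mg(2r) + (5/6)M·gr.
Thus h_min = 2r + (1+k)r/2 = r(2 + 1.667/2) = 0.62 × 2.833 ≈ 1.76 m.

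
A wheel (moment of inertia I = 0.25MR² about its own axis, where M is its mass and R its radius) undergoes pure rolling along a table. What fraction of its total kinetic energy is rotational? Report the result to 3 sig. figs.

Here I = 0.25MR², so the shape factor k = I/(MR²) = 0.25.
With ω = v/R, KE_trans = ½Mv² and KE_rot = ½Iω² = ½kMv², so KE_total = ½(1+k)Mv².
The rotational fraction is therefore k/(1+k) = 0.25/1.25 ≈ 0.200.

fraction ≈ 0.200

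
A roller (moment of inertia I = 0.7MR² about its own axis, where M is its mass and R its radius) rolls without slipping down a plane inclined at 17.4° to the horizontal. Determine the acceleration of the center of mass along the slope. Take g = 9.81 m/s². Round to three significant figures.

a ≈ 1.73 m/s²

With I = 0.7MR², the ratio k = I/(MR²) is 0.7.
Along the incline Mg sinθ − f = Ma, and torque about the center fR = Iα = kMR²(a/R) gives f = kMa.
Eliminating f: Mg sinθ = (1+k)Ma, so a = g sinθ/(1+k) = 9.81 × sin17.4° / 1.7 ≈ 1.73 m/s².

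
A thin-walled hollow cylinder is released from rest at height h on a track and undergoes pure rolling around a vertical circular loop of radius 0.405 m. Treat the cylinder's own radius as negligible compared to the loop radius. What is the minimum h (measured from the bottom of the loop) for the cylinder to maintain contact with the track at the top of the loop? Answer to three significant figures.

With I = MR², the ratio k = I/(MR²) is 1.
At the top of the loop, the minimum-contact condition is Mg = Mv_top²/r, so v_top² = gr.
With ω = v/R, the kinetic energy at speed v is ½(1+k)Mv² = Mv².
Energy conservation from release (height h) to the top (height 2r): Mgh = Mg(2r) + M·gr.
Thus h_min = 2r + (1+k)r/2 = r(2 + 2/2) = 0.405 × 3 ≈ 1.22 m.

h_min ≈ 1.22 m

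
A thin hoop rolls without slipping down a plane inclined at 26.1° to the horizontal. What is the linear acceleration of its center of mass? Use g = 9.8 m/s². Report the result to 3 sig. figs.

a ≈ 2.16 m/s²

Here I = MR², so the shape factor k = I/(MR²) = 1.
Along the incline Mg sinθ − f = Ma, and torque about the center fR = Iα = kMR²(a/R) gives f = kMa.
Eliminating f: Mg sinθ = (1+k)Ma, so a = g sinθ/(1+k) = 9.8 × sin26.1° / 2 ≈ 2.16 m/s².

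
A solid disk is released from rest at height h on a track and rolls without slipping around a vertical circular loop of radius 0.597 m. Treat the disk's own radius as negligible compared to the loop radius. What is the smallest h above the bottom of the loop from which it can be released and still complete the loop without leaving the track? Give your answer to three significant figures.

h_min ≈ 1.64 m

The moment of inertia is (1/2)MR², giving k ≡ I/(MR²) = 0.5.
At the top of the loop, the minimum-contact condition is Mg = Mv_top²/r, so v_top² = gr.
With ω = v/R, the kinetic energy at speed v is ½(1+k)Mv² = (3/4)Mv².
Energy conservation from release (height h) to the top (height 2r): Mgh = Mg(2r) + (3/4)M·gr.
Thus h_min = 2r + (1+k)r/2 = r(2 + 1.5/2) = 0.597 × 2.75 ≈ 1.64 m.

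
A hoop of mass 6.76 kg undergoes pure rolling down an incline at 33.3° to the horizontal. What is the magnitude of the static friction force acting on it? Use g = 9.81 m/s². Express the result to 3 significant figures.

f ≈ 18.2 N

Here I = MR², so the shape factor k = I/(MR²) = 1.
Along the incline Mg sinθ − f = Ma, and torque about the center fR = Iα = kMR²(a/R) gives f = kMa.
Combining, a = g sinθ/(1+k) and f = kMa = kMg sinθ/(1+k).
f = 1 × 6.76 × 9.81 × sin33.3° / 2 ≈ 18.2 N.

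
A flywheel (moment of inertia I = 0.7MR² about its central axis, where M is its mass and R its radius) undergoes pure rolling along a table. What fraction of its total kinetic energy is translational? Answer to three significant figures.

fraction ≈ 0.588

Here I = 0.7MR², so the shape factor k = I/(MR²) = 0.7.
Since ω = v/R, the translational part is ½Mv² and the rotational part is ½I(v/R)² = ½kMv²; the total is ½(1+k)Mv².
The translational fraction is therefore 1/(1+k) = 1/1.7 ≈ 0.588.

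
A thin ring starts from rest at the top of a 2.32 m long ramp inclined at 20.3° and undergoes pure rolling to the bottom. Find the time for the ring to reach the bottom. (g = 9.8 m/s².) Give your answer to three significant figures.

t ≈ 1.65 s

The moment of inertia is MR², giving k ≡ I/(MR²) = 1.
Along the incline Mg sinθ − f = Ma, and torque about the center fR = Iα = kMR²(a/R) gives f = kMa.
Hence a = g sinθ/(1+k) = 9.8×sin20.3°/2 = 1.7 m/s².
Starting from rest, L = ½at², so t = √(2L/a) = √(2×2.32/1.7) ≈ 1.65 s.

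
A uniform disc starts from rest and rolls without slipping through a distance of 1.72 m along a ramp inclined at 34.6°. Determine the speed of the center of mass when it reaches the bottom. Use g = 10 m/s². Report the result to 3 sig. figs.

v ≈ 3.61 m/s

Here I = (1/2)MR², so the shape factor k = I/(MR²) = 0.5.
Since it rolls without slipping, ω = v/R and KE = ½Mv² + ½Iω² = ½(1+k)Mv² = (3/4)Mv².
The vertical drop is h = L sinθ = 1.72 × sin34.6° = 0.9767 m.
Setting Mgh = (3/4)Mv² gives v = √(2gh/(1+k)) = √(2·10·0.9767/1.5) ≈ 3.61 m/s.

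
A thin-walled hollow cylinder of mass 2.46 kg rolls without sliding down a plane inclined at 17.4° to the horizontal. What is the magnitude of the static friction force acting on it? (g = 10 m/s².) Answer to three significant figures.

Here I = MR², so the shape factor k = I/(MR²) = 1.
Along the incline Mg sinθ − f = Ma, and torque about the center fR = Iα = kMR²(a/R) gives f = kMa.
Combining, a = g sinθ/(1+k) and f = kMa = kMg sinθ/(1+k).
f = 1 × 2.46 × 10 × sin17.4° / 2 ≈ 3.68 N.

f ≈ 3.68 N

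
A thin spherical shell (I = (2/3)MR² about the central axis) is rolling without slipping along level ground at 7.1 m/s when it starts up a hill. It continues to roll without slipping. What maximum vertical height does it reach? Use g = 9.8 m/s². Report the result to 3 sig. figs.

The moment of inertia is (2/3)MR², giving k ≡ I/(MR²) = 2/3.
Rolling without slipping gives ω = v/R, so the total kinetic energy is ½Mv² + ½Iω² = ½(1+k)Mv² = (5/6)Mv².
At the top the kinetic energy is zero, so (5/6)Mv₀² = Mgh.
Thus h = (1+k)v₀²/(2g) = 1.667 × 7.1² / (2 × 9.8) ≈ 4.29 m.

h ≈ 4.29 m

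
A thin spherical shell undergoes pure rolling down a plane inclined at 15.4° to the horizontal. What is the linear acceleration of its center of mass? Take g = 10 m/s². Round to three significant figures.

a ≈ 1.59 m/s²

The moment of inertia is (2/3)MR², giving k ≡ I/(MR²) = 2/3.
Along the incline Mg sinθ − f = Ma, and torque about the center fR = Iα = kMR²(a/R) gives f = kMa.
Eliminating f: Mg sinθ = (1+k)Ma, so a = g sinθ/(1+k) = 10 × sin15.4° / 1.667 ≈ 1.59 m/s².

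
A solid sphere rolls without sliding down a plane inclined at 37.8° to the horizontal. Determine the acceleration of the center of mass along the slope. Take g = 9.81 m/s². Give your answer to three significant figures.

a ≈ 4.29 m/s²

With I = (2/5)MR², the ratio k = I/(MR²) is 0.4.
Translational: Mg sinθ − f = Ma. Rotational about the CM: fR = Iα = kMRa, so f = kMa.
Eliminating f: Mg sinθ = (1+k)Ma, so a = g sinθ/(1+k) = 9.81 × sin37.8° / 1.4 ≈ 4.29 m/s².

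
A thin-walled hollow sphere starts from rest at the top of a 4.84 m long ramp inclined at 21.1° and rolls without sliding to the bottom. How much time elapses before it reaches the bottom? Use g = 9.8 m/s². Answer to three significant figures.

t ≈ 2.14 s

With I = (2/3)MR², the ratio k = I/(MR²) is 2/3.
Newton's second law down the slope: Mg sinθ − f = Ma. The torque equation fR = Iα (with α = a/R) gives f = kMa.
Hence a = g sinθ/(1+k) = 9.8×sin21.1°/1.667 = 2.117 m/s².
Starting from rest, L = ½at², so t = √(2L/a) = √(2×4.84/2.117) ≈ 2.14 s.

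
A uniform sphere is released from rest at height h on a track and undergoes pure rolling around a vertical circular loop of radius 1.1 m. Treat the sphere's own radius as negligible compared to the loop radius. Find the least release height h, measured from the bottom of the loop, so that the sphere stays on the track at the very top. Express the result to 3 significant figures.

h_min ≈ 2.97 m

With I = (2/5)MR², the ratio k = I/(MR²) is 0.4.
At the top of the loop, the minimum-contact condition is Mg = Mv_top²/r, so v_top² = gr.
With ω = v/R, the kinetic energy at speed v is ½(1+k)Mv² = (7/10)Mv².
Energy conservation from release (height h) to the top (height 2r): Mgh = Mg(2r) + (7/10)M·gr.
Thus h_min = 2r + (1+k)r/2 = r(2 + 1.4/2) = 1.1 × 2.7 ≈ 2.97 m.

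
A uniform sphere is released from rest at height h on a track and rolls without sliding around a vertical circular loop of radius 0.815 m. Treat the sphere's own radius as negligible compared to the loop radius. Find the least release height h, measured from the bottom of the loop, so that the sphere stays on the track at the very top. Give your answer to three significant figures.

The moment of inertia is (2/5)MR², giving k ≡ I/(MR²) = 0.4.
At the top of the loop, the minimum-contact condition is Mg = Mv_top²/r, so v_top² = gr.
With ω = v/R, the kinetic energy at speed v is ½(1+k)Mv² = (7/10)Mv².
Energy conservation from release (height h) to the top (height 2r): Mgh = Mg(2r) + (7/10)M·gr.
Thus h_min = 2r + (1+k)r/2 = r(2 + 1.4/2) = 0.815 × 2.7 ≈ 2.20 m.

h_min ≈ 2.20 m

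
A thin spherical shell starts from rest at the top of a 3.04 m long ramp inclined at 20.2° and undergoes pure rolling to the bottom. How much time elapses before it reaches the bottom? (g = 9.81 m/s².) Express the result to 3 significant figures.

t ≈ 1.73 s

Here I = (2/3)MR², so the shape factor k = I/(MR²) = 2/3.
Along the incline Mg sinθ − f = Ma, and torque about the center fR = Iα = kMR²(a/R) gives f = kMa.
Hence a = g sinθ/(1+k) = 9.81×sin20.2°/1.667 = 2.032 m/s².
Starting from rest, L = ½at², so t = √(2L/a) = √(2×3.04/2.032) ≈ 1.73 s.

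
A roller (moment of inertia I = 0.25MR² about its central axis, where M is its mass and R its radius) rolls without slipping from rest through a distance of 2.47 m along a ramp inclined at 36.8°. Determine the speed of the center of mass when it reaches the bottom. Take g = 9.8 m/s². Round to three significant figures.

The moment of inertia is 0.25MR², giving k ≡ I/(MR²) = 0.25.
The rolling condition ω = v/R makes the rotational term ½I(v/R)² = ½kMv², so KE_total = ½(1+k)Mv² = (5/8)Mv².
The vertical drop is h = L sinθ = 2.47 × sin36.8° = 1.48 m.
Energy conservation: Mgh = (5/8)Mv², so v = √(2gh/(1+k)) = √(2 × 9.8 × 1.48 / 1.25) ≈ 4.82 m/s.

v ≈ 4.82 m/s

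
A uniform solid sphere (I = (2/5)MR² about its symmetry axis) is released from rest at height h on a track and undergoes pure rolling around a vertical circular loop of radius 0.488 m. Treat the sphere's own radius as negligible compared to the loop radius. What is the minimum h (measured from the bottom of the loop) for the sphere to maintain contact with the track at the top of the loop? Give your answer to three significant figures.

For this body I = (2/5)MR², i.e. k = I/(MR²) = 0.4.
At the top, contact is just lost when gravity alone supplies the centripetal force: Mg = Mv_top²/r, i.e. v_top² = gr.
With ω = v/R, the kinetic energy at speed v is ½(1+k)Mv² = (7/10)Mv².
Energy conservation from release (height h) to the top (height 2r): Mgh = Mg(2r) + (7/10)M·gr.
Thus h_min = 2r + (1+k)r/2 = r(2 + 1.4/2) = 0.488 × 2.7 ≈ 1.32 m.

h_min ≈ 1.32 m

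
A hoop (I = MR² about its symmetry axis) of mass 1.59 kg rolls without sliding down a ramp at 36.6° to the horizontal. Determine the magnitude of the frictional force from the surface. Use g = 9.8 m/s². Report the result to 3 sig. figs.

The moment of inertia is MR², giving k ≡ I/(MR²) = 1.
Along the incline Mg sinθ − f = Ma, and torque about the center fR = Iα = kMR²(a/R) gives f = kMa.
Combining, a = g sinθ/(1+k) and f = kMa = kMg sinθ/(1+k).
f = 1 × 1.59 × 9.8 × sin36.6° / 2 ≈ 4.65 N.

f ≈ 4.65 N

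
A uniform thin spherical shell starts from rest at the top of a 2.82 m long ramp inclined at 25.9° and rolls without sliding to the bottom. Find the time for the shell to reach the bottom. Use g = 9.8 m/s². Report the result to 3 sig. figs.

With I = (2/3)MR², the ratio k = I/(MR²) is 2/3.
Along the incline Mg sinθ − f = Ma, and torque about the center fR = Iα = kMR²(a/R) gives f = kMa.
Hence a = g sinθ/(1+k) = 9.8×sin25.9°/1.667 = 2.568 m/s².
Starting from rest, L = ½at², so t = √(2L/a) = √(2×2.82/2.568) ≈ 1.48 s.

t ≈ 1.48 s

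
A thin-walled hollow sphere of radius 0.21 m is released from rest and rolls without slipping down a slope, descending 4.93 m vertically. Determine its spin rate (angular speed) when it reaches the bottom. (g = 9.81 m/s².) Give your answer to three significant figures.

Here I = (2/3)MR², so the shape factor k = I/(MR²) = 2/3.
Rolling without slipping gives ω = v/R, so the total kinetic energy is ½Mv² + ½Iω² = ½(1+k)Mv² = (5/6)Mv².
Energy conservation Mgh = ½(1+k)Mv² gives v = √(2gh/(1+k)) = √(2 × 9.81 × 4.93 / 1.667) = 7.618 m/s.
Then ω = v/R = 7.618 / 0.21 ≈ 36.3 rad/s.

ω ≈ 36.3 rad/s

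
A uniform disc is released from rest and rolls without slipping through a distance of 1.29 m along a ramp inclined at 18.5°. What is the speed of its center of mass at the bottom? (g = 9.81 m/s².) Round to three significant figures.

For this body I = (1/2)MR², i.e. k = I/(MR²) = 0.5.
Pure rolling means v = ωR; then KE = ½Mv² + ½I(v/R)² = ½(1+k)Mv² = (3/4)Mv².
The vertical drop is h = L sinθ = 1.29 × sin18.5° = 0.4093 m.
Energy conservation: Mgh = (3/4)Mv², so v = √(2gh/(1+k)) = √(2 × 9.81 × 0.4093 / 1.5) ≈ 2.31 m/s.

v ≈ 2.31 m/s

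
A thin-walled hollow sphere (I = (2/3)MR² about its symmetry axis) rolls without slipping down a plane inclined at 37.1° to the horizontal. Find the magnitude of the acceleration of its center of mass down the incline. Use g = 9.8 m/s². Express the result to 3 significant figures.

For this body I = (2/3)MR², i.e. k = I/(MR²) = 2/3.
Translational: Mg sinθ − f = Ma. Rotational about the CM: fR = Iα = kMRa, so f = kMa.
Eliminating f: Mg sinθ = (1+k)Ma, so a = g sinθ/(1+k) = 9.8 × sin37.1° / 1.667 ≈ 3.55 m/s².

a ≈ 3.55 m/s²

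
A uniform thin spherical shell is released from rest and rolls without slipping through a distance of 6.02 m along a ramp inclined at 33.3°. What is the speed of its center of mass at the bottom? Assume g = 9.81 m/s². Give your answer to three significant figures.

v ≈ 6.24 m/s

The moment of inertia is (2/3)MR², giving k ≡ I/(MR²) = 2/3.
Pure rolling means v = ωR; then KE = ½Mv² + ½I(v/R)² = ½(1+k)Mv² = (5/6)Mv².
The vertical drop is h = L sinθ = 6.02 × sin33.3° = 3.305 m.
Energy conservation: Mgh = (5/6)Mv², so v = √(2gh/(1+k)) = √(2 × 9.81 × 3.305 / 1.667) ≈ 6.24 m/s.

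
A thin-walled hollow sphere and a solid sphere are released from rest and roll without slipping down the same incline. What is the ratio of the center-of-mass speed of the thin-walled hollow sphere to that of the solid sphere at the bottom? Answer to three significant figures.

Each satisfies Mgh = ½(1+k)Mv² with k = I/(MR²), so v ∝ 1/√(1+k).
For the thin-walled hollow sphere k = 2/3; for the solid sphere k = 0.4.
v₁/v₂ = √((1+k₂)/(1+k₁)) = √(1.4/1.667) ≈ 0.917.

v_ratio ≈ 0.917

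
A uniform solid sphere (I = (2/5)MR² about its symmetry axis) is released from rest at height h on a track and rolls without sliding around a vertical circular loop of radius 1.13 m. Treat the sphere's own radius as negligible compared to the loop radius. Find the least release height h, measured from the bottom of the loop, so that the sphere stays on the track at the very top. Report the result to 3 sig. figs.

h_min ≈ 3.05 m

For this body I = (2/5)MR², i.e. k = I/(MR²) = 0.4.
At the top, contact is just lost when gravity alone supplies the centripetal force: Mg = Mv_top²/r, i.e. v_top² = gr.
With ω = v/R, the kinetic energy at speed v is ½(1+k)Mv² = (7/10)Mv².
Energy conservation from release (height h) to the top (height 2r): Mgh = Mg(2r) + (7/10)M·gr.
Thus h_min = 2r + (1+k)r/2 = r(2 + 1.4/2) = 1.13 × 2.7 ≈ 3.05 m.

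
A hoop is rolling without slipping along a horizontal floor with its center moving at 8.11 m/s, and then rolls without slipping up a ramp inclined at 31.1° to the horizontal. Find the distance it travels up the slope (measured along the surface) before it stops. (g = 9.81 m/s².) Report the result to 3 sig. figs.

Here I = MR², so the shape factor k = I/(MR²) = 1.
The rolling condition ω = v/R makes the rotational term ½I(v/R)² = ½kMv², so KE_total = ½(1+k)Mv² = Mv².
Setting this equal to Mgh gives the vertical rise h = (1+k)v₀²/(2g) = 2×8.11²/(2×9.81) = 6.705 m.
Along the incline, d = h/sinθ = 6.705/sin31.1° ≈ 13.0 m.

d ≈ 13.0 m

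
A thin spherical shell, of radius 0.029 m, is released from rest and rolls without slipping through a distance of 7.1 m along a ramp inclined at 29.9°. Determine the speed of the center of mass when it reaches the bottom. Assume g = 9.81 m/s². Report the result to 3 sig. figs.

For this body I = (2/3)MR², i.e. k = I/(MR²) = 2/3.
Since it rolls without slipping, ω = v/R and KE = ½Mv² + ½Iω² = ½(1+k)Mv² = (5/6)Mv².
The vertical drop is h = L sinθ = 7.1 × sin29.9° = 3.539 m.
Energy conservation: Mgh = (5/6)Mv², so v = √(2gh/(1+k)) = √(2 × 9.81 × 3.539 / 1.667) ≈ 6.45 m/s.

v ≈ 6.45 m/s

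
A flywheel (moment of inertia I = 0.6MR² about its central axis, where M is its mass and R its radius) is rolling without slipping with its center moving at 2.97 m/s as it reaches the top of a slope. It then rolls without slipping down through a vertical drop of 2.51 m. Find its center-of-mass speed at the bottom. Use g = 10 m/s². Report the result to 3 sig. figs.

v ≈ 6.34 m/s

With I = 0.6MR², the ratio k = I/(MR²) is 0.6.
Pure rolling means v = ωR; then KE = ½Mv² + ½I(v/R)² = ½(1+k)Mv² = (4/5)Mv².
Energy conservation: (4/5)Mv₀² + Mgh = (4/5)Mv², so v² = v₀² + 2gh/(1+k).
v = √(2.97² + 2×10×2.51/1.6) = √40.2 ≈ 6.34 m/s.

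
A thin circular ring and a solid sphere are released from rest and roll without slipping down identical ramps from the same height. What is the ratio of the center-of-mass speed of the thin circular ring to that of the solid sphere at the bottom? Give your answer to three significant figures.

Each satisfies Mgh = ½(1+k)Mv² with k = I/(MR²), so v ∝ 1/√(1+k).
For the thin circular ring k = 1; for the solid sphere k = 0.4.
v₁/v₂ = √((1+k₂)/(1+k₁)) = √(1.4/2) ≈ 0.837.

v_ratio ≈ 0.837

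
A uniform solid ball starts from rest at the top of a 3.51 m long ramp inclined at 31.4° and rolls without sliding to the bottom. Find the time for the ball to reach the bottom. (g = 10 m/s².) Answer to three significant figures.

The moment of inertia is (2/5)MR², giving k ≡ I/(MR²) = 0.4.
Translational: Mg sinθ − f = Ma. Rotational about the CM: fR = Iα = kMRa, so f = kMa.
Hence a = g sinθ/(1+k) = 10×sin31.4°/1.4 = 3.721 m/s².
With constant a from rest, t = √(2L/a) = √(2·3.51/3.721) ≈ 1.37 s.

t ≈ 1.37 s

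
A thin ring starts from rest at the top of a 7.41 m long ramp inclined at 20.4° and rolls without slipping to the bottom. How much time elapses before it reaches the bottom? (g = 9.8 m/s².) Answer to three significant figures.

Here I = MR², so the shape factor k = I/(MR²) = 1.
Along the incline Mg sinθ − f = Ma, and torque about the center fR = Iα = kMR²(a/R) gives f = kMa.
Hence a = g sinθ/(1+k) = 9.8×sin20.4°/2 = 1.708 m/s².
With constant a from rest, t = √(2L/a) = √(2·7.41/1.708) ≈ 2.95 s.

t ≈ 2.95 s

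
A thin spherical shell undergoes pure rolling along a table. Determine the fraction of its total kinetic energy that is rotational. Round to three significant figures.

fraction ≈ 0.400

Here I = (2/3)MR², so the shape factor k = I/(MR²) = 2/3.
With ω = v/R, KE_trans = ½Mv² and KE_rot = ½Iω² = ½kMv², so KE_total = ½(1+k)Mv².
The rotational fraction is therefore k/(1+k) = (2/3)/1.667 ≈ 0.400.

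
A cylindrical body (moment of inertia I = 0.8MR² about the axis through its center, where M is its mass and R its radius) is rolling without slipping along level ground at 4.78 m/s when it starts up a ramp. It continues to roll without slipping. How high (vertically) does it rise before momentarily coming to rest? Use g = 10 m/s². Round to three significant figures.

h ≈ 2.06 m

With I = 0.8MR², the ratio k = I/(MR²) is 0.8.
Rolling without slipping gives ω = v/R, so the total kinetic energy is ½Mv² + ½Iω² = ½(1+k)Mv² = (9/10)Mv².
All of this converts to potential energy at the highest point: (9/10)Mv₀² = Mgh.
Thus h = (1+k)v₀²/(2g) = 1.8 × 4.78² / (2 × 10) ≈ 2.06 m.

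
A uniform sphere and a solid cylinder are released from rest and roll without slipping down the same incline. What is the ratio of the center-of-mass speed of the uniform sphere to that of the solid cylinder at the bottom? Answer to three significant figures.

v_ratio ≈ 1.04

Each satisfies Mgh = ½(1+k)Mv² with k = I/(MR²), so v ∝ 1/√(1+k).
For the uniform sphere k = 0.4; for the solid cylinder k = 0.5.
v₁/v₂ = √((1+k₂)/(1+k₁)) = √(1.5/1.4) ≈ 1.04.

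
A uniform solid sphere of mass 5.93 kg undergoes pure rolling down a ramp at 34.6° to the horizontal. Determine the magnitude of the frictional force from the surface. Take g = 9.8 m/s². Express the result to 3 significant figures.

Here I = (2/5)MR², so the shape factor k = I/(MR²) = 0.4.
Along the incline Mg sinθ − f = Ma, and torque about the center fR = Iα = kMR²(a/R) gives f = kMa.
Combining, a = g sinθ/(1+k) and f = kMa = kMg sinθ/(1+k).
f = 0.4 × 5.93 × 9.8 × sin34.6° / 1.4 ≈ 9.43 N.

f ≈ 9.43 N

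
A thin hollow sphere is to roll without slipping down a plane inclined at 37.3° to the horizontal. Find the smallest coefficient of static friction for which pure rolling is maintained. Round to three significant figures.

μ_min ≈ 0.305

The moment of inertia is (2/3)MR², giving k ≡ I/(MR²) = 2/3.
Translational: Mg sinθ − f = Ma. Rotational about the CM: fR = Iα = kMRa, so f = kMa.
These give a = g sinθ/(1+k) and the required friction f = kMg sinθ/(1+k).
With N = Mg cosθ, the no-slip condition f ≤ μN gives μ_min = f/N = k tanθ/(1+k).
μ_min = (2/3) × tan37.3° / 1.667 ≈ 0.305.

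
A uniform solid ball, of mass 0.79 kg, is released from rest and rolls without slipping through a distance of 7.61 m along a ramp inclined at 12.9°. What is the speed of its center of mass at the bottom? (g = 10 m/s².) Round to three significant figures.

v ≈ 4.93 m/s

The moment of inertia is (2/5)MR², giving k ≡ I/(MR²) = 0.4.
Pure rolling means v = ωR; then KE = ½Mv² + ½I(v/R)² = ½(1+k)Mv² = (7/10)Mv².
The vertical drop is h = L sinθ = 7.61 × sin12.9° = 1.699 m.
Setting Mgh = (7/10)Mv² gives v = √(2gh/(1+k)) = √(2·10·1.699/1.4) ≈ 4.93 m/s.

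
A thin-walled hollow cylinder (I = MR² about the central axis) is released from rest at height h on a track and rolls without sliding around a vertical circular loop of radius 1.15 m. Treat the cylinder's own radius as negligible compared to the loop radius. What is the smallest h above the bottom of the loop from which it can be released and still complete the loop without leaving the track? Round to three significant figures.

h_min ≈ 3.45 m

With I = MR², the ratio k = I/(MR²) is 1.
At the top of the loop, the minimum-contact condition is Mg = Mv_top²/r, so v_top² = gr.
With ω = v/R, the kinetic energy at speed v is ½(1+k)Mv² = Mv².
Energy conservation from release (height h) to the top (height 2r): Mgh = Mg(2r) + M·gr.
Thus h_min = 2r + (1+k)r/2 = r(2 + 2/2) = 1.15 × 3 ≈ 3.45 m.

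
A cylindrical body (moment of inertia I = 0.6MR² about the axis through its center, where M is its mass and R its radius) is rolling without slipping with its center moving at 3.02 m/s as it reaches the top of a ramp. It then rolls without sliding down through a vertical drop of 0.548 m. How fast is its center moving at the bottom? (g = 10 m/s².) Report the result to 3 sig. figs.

v ≈ 4.00 m/s

Here I = 0.6MR², so the shape factor k = I/(MR²) = 0.6.
Pure rolling means v = ωR; then KE = ½Mv² + ½I(v/R)² = ½(1+k)Mv² = (4/5)Mv².
Energy conservation: (4/5)Mv₀² + Mgh = (4/5)Mv², so v² = v₀² + 2gh/(1+k).
v = √(3.02² + 2×10×0.548/1.6) = √15.97 ≈ 4.00 m/s.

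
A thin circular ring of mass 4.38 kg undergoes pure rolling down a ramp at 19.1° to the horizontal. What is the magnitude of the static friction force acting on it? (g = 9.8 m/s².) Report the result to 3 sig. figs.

f ≈ 7.02 N

For this body I = MR², i.e. k = I/(MR²) = 1.
Along the incline Mg sinθ − f = Ma, and torque about the center fR = Iα = kMR²(a/R) gives f = kMa.
Combining, a = g sinθ/(1+k) and f = kMa = kMg sinθ/(1+k).
f = 1 × 4.38 × 9.8 × sin19.1° / 2 ≈ 7.02 N.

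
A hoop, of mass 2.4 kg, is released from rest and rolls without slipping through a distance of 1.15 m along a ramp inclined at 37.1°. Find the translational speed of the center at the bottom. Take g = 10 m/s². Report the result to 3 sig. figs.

The moment of inertia is MR², giving k ≡ I/(MR²) = 1.
Pure rolling means v = ωR; then KE = ½Mv² + ½I(v/R)² = ½(1+k)Mv² = Mv².
The vertical drop is h = L sinθ = 1.15 × sin37.1° = 0.6937 m.
Energy conservation: Mgh = Mv², so v = √(2gh/(1+k)) = √(2 × 10 × 0.6937 / 2) ≈ 2.63 m/s.

v ≈ 2.63 m/s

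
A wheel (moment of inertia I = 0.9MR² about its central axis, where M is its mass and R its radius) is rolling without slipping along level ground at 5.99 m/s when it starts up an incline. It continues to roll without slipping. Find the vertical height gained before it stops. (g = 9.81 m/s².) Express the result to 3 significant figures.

h ≈ 3.47 m

For this body I = 0.9MR², i.e. k = I/(MR²) = 0.9.
Pure rolling means v = ωR; then KE = ½Mv² + ½I(v/R)² = ½(1+k)Mv² = (19/20)Mv².
All of this converts to potential energy at the highest point: (19/20)Mv₀² = Mgh.
Thus h = (1+k)v₀²/(2g) = 1.9 × 5.99² / (2 × 9.81) ≈ 3.47 m.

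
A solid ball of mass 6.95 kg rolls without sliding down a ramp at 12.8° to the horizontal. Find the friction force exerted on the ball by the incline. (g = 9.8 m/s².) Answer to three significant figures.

f ≈ 4.31 N

The moment of inertia is (2/5)MR², giving k ≡ I/(MR²) = 0.4.
Translational: Mg sinθ − f = Ma. Rotational about the CM: fR = Iα = kMRa, so f = kMa.
Combining, a = g sinθ/(1+k) and f = kMa = kMg sinθ/(1+k).
f = 0.4 × 6.95 × 9.8 × sin12.8° / 1.4 ≈ 4.31 N.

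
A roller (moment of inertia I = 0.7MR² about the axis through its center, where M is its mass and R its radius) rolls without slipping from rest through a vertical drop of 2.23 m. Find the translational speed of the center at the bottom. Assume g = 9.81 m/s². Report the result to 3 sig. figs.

v ≈ 5.07 m/s

With I = 0.7MR², the ratio k = I/(MR²) is 0.7.
Since it rolls without slipping, ω = v/R and KE = ½Mv² + ½Iω² = ½(1+k)Mv² = (17/20)Mv².
Energy conservation: Mgh = (17/20)Mv², so v = √(2gh/(1+k)) = √(2 × 9.81 × 2.23 / 1.7) ≈ 5.07 m/s.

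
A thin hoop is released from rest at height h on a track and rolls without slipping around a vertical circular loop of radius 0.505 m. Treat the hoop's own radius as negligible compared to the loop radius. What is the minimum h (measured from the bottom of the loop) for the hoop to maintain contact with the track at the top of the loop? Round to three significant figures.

For this body I = MR², i.e. k = I/(MR²) = 1.
At the top, contact is just lost when gravity alone supplies the centripetal force: Mg = Mv_top²/r, i.e. v_top² = gr.
With ω = v/R, the kinetic energy at speed v is ½(1+k)Mv² = Mv².
Energy conservation from release (height h) to the top (height 2r): Mgh = Mg(2r) + M·gr.
Thus h_min = 2r + (1+k)r/2 = r(2 + 2/2) = 0.505 × 3 ≈ 1.52 m.

h_min ≈ 1.52 m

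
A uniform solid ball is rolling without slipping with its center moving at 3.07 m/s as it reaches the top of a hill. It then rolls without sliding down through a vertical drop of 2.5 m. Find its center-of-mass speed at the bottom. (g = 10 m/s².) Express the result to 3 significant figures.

v ≈ 6.72 m/s

With I = (2/5)MR², the ratio k = I/(MR²) is 0.4.
Rolling without slipping gives ω = v/R, so the total kinetic energy is ½Mv² + ½Iω² = ½(1+k)Mv² = (7/10)Mv².
Energy conservation: (7/10)Mv₀² + Mgh = (7/10)Mv², so v² = v₀² + 2gh/(1+k).
v = √(3.07² + 2×10×2.5/1.4) = √45.14 ≈ 6.72 m/s.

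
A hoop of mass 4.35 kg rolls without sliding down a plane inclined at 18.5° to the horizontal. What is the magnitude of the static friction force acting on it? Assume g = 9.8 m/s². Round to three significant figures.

f ≈ 6.76 N

Here I = MR², so the shape factor k = I/(MR²) = 1.
Along the incline Mg sinθ − f = Ma, and torque about the center fR = Iα = kMR²(a/R) gives f = kMa.
Combining, a = g sinθ/(1+k) and f = kMa = kMg sinθ/(1+k).
f = 1 × 4.35 × 9.8 × sin18.5° / 2 ≈ 6.76 N.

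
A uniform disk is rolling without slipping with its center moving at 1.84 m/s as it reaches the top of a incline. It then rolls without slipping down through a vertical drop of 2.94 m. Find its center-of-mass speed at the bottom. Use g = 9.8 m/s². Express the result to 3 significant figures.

The moment of inertia is (1/2)MR², giving k ≡ I/(MR²) = 0.5.
Since it rolls without slipping, ω = v/R and KE = ½Mv² + ½Iω² = ½(1+k)Mv² = (3/4)Mv².
Energy conservation: (3/4)Mv₀² + Mgh = (3/4)Mv², so v² = v₀² + 2gh/(1+k).
v = √(1.84² + 2×9.8×2.94/1.5) = √41.8 ≈ 6.47 m/s.

v ≈ 6.47 m/s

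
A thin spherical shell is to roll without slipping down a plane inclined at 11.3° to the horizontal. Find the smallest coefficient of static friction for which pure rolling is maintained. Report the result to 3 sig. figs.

Here I = (2/3)MR², so the shape factor k = I/(MR²) = 2/3.
Translational: Mg sinθ − f = Ma. Rotational about the CM: fR = Iα = kMRa, so f = kMa.
These give a = g sinθ/(1+k) and the required friction f = kMg sinθ/(1+k).
The normal force is N = Mg cosθ, so μ_min = f/N = k tanθ/(1+k).
μ_min = (2/3) × tan11.3° / 1.667 ≈ 0.0799.

μ_min ≈ 0.0799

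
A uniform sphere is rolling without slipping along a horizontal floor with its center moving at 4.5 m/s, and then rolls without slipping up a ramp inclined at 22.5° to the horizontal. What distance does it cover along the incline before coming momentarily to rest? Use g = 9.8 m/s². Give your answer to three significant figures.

Here I = (2/5)MR², so the shape factor k = I/(MR²) = 0.4.
Pure rolling means v = ωR; then KE = ½Mv² + ½I(v/R)² = ½(1+k)Mv² = (7/10)Mv².
Setting this equal to Mgh gives the vertical rise h = (1+k)v₀²/(2g) = 1.4×4.5²/(2×9.8) = 1.446 m.
The distance along the slope is d = h/sinθ = 1.446/sin22.5° ≈ 3.78 m.

d ≈ 3.78 m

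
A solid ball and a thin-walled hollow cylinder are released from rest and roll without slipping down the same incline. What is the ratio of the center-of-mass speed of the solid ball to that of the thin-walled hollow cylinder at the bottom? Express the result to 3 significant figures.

v_ratio ≈ 1.20

Each satisfies Mgh = ½(1+k)Mv² with k = I/(MR²), so v ∝ 1/√(1+k).
For the solid ball k = 0.4; for the thin-walled hollow cylinder k = 1.
v₁/v₂ = √((1+k₂)/(1+k₁)) = √(2/1.4) ≈ 1.20.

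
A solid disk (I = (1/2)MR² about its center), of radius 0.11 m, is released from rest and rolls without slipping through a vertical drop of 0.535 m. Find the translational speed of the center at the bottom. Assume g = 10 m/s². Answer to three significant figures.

Here I = (1/2)MR², so the shape factor k = I/(MR²) = 0.5.
Pure rolling means v = ωR; then KE = ½Mv² + ½I(v/R)² = ½(1+k)Mv² = (3/4)Mv².
Energy conservation: Mgh = (3/4)Mv², so v = √(2gh/(1+k)) = √(2 × 10 × 0.535 / 1.5) ≈ 2.67 m/s.

v ≈ 2.67 m/s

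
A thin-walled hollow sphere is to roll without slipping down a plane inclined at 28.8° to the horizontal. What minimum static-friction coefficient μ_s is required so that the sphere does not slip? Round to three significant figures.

For this body I = (2/3)MR², i.e. k = I/(MR²) = 2/3.
Along the incline Mg sinθ − f = Ma, and torque about the center fR = Iα = kMR²(a/R) gives f = kMa.
These give a = g sinθ/(1+k) and the required friction f = kMg sinθ/(1+k).
With N = Mg cosθ, the no-slip condition f ≤ μN gives μ_min = f/N = k tanθ/(1+k).
μ_min = (2/3) × tan28.8° / 1.667 ≈ 0.220.

μ_min ≈ 0.220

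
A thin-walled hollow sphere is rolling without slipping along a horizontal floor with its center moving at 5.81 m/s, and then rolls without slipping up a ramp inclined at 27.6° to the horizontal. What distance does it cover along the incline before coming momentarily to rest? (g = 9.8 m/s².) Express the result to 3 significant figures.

d ≈ 6.20 m

The moment of inertia is (2/3)MR², giving k ≡ I/(MR²) = 2/3.
Since it rolls without slipping, ω = v/R and KE = ½Mv² + ½Iω² = ½(1+k)Mv² = (5/6)Mv².
Setting this equal to Mgh gives the vertical rise h = (1+k)v₀²/(2g) = 1.667×5.81²/(2×9.8) = 2.87 m.
The distance along the slope is d = h/sinθ = 2.87/sin27.6° ≈ 6.20 m.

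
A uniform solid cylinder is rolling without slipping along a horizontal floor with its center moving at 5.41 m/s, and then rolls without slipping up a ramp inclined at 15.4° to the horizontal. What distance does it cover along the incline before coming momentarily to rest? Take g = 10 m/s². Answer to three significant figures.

The moment of inertia is (1/2)MR², giving k ≡ I/(MR²) = 0.5.
Pure rolling means v = ωR; then KE = ½Mv² + ½I(v/R)² = ½(1+k)Mv² = (3/4)Mv².
Setting this equal to Mgh gives the vertical rise h = (1+k)v₀²/(2g) = 1.5×5.41²/(2×10) = 2.195 m.
The distance along the slope is d = h/sinθ = 2.195/sin15.4° ≈ 8.27 m.

d ≈ 8.27 m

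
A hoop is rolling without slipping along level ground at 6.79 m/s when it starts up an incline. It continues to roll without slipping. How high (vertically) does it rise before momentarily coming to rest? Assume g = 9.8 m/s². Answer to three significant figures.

Here I = MR², so the shape factor k = I/(MR²) = 1.
Pure rolling means v = ωR; then KE = ½Mv² + ½I(v/R)² = ½(1+k)Mv² = Mv².
At the top the kinetic energy is zero, so Mv₀² = Mgh.
Thus h = (1+k)v₀²/(2g) = 2 × 6.79² / (2 × 9.8) ≈ 4.70 m.

h ≈ 4.70 m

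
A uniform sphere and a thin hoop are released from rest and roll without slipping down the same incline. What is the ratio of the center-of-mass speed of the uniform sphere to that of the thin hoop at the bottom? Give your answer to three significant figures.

Each satisfies Mgh = ½(1+k)Mv² with k = I/(MR²), so v ∝ 1/√(1+k).
For the uniform sphere k = 0.4; for the thin hoop k = 1.
v₁/v₂ = √((1+k₂)/(1+k₁)) = √(2/1.4) ≈ 1.20.

v_ratio ≈ 1.20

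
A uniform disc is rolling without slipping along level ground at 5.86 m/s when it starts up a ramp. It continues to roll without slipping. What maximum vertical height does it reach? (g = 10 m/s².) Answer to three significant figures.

Here I = (1/2)MR², so the shape factor k = I/(MR²) = 0.5.
Rolling without slipping gives ω = v/R, so the total kinetic energy is ½Mv² + ½Iω² = ½(1+k)Mv² = (3/4)Mv².
All of this converts to potential energy at the highest point: (3/4)Mv₀² = Mgh.
Thus h = (1+k)v₀²/(2g) = 1.5 × 5.86² / (2 × 10) ≈ 2.58 m.

h ≈ 2.58 m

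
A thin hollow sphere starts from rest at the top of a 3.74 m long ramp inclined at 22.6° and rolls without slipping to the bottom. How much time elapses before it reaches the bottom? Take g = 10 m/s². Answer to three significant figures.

t ≈ 1.80 s

With I = (2/3)MR², the ratio k = I/(MR²) is 2/3.
Translational: Mg sinθ − f = Ma. Rotational about the CM: fR = Iα = kMRa, so f = kMa.
Hence a = g sinθ/(1+k) = 10×sin22.6°/1.667 = 2.306 m/s².
Starting from rest, L = ½at², so t = √(2L/a) = √(2×3.74/2.306) ≈ 1.80 s.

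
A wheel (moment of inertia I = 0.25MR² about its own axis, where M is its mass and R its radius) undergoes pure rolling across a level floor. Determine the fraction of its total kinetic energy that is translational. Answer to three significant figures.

With I = 0.25MR², the ratio k = I/(MR²) is 0.25.
With ω = v/R, KE_trans = ½Mv² and KE_rot = ½Iω² = ½kMv², so KE_total = ½(1+k)Mv².
The translational fraction is therefore 1/(1+k) = 1/1.25 ≈ 0.800.

fraction ≈ 0.800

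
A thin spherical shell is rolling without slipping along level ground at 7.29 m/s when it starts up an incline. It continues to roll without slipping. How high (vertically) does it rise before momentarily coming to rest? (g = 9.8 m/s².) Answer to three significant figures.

For this body I = (2/3)MR², i.e. k = I/(MR²) = 2/3.
Since it rolls without slipping, ω = v/R and KE = ½Mv² + ½Iω² = ½(1+k)Mv² = (5/6)Mv².
At the top the kinetic energy is zero, so (5/6)Mv₀² = Mgh.
Thus h = (1+k)v₀²/(2g) = 1.667 × 7.29² / (2 × 9.8) ≈ 4.52 m.

h ≈ 4.52 m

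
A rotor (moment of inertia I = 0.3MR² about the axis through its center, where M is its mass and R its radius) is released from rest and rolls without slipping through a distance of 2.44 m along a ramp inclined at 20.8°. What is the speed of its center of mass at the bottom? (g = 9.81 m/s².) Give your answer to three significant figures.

For this body I = 0.3MR², i.e. k = I/(MR²) = 0.3.
The rolling condition ω = v/R makes the rotational term ½I(v/R)² = ½kMv², so KE_total = ½(1+k)Mv² = (13/20)Mv².
The vertical drop is h = L sinθ = 2.44 × sin20.8° = 0.8665 m.
Energy conservation: Mgh = (13/20)Mv², so v = √(2gh/(1+k)) = √(2 × 9.81 × 0.8665 / 1.3) ≈ 3.62 m/s.

v ≈ 3.62 m/s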